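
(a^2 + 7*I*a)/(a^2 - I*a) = (a + 7*I)/(a - I)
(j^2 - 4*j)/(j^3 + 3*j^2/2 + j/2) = 2*(j - 4)/(2*j^2 + 3*j + 1)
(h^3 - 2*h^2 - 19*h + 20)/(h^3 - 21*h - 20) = (h - 1)/(h + 1)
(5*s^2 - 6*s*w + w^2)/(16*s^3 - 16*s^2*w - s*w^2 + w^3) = (5*s - w)/(16*s^2 - w^2)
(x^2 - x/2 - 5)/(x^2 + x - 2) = (x - 5/2)/(x - 1)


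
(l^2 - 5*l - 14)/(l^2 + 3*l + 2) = (l - 7)/(l + 1)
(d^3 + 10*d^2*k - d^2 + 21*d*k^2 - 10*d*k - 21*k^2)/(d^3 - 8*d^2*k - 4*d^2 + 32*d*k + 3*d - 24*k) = (d^2 + 10*d*k + 21*k^2)/(d^2 - 8*d*k - 3*d + 24*k)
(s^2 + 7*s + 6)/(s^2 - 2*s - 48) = (s + 1)/(s - 8)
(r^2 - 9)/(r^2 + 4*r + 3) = (r - 3)/(r + 1)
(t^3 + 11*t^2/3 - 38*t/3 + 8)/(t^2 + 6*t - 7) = (t^2 + 14*t/3 - 8)/(t + 7)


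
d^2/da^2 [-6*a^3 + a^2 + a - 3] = 2 - 36*a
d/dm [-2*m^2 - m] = -4*m - 1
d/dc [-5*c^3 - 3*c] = -15*c^2 - 3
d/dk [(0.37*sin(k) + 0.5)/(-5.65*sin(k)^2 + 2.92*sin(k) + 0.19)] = (2.0905*sin(k)^2 + 5.65*sin(k) - 1.3897)*cos(k)/(31.9225*sin(k)^4 - 32.996*sin(k)^3 + 6.3794*sin(k)^2 + 1.1096*sin(k) + 0.0361)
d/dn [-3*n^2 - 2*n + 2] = -6*n - 2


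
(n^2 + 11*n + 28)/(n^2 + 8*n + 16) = (n + 7)/(n + 4)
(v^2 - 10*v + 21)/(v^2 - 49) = (v - 3)/(v + 7)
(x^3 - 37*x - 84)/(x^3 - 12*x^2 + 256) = (x^2 - 4*x - 21)/(x^2 - 16*x + 64)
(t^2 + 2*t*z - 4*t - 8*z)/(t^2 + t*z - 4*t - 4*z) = (t + 2*z)/(t + z)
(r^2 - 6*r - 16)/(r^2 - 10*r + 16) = (r + 2)/(r - 2)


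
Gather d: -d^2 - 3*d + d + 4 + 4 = -d^2 - 2*d + 8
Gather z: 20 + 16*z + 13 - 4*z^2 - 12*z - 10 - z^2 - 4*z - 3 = 20 - 5*z^2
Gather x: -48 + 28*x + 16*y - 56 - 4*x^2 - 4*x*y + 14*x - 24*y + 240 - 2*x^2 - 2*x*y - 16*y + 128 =-6*x^2 + x*(42 - 6*y) - 24*y + 264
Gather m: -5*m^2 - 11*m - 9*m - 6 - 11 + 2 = -5*m^2 - 20*m - 15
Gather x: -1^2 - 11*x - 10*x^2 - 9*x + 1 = -10*x^2 - 20*x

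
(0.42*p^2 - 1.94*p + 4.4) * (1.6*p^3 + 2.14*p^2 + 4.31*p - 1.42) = 0.672*p^5 - 2.2052*p^4 + 4.6986*p^3 + 0.458200000000003*p^2 + 21.7188*p - 6.248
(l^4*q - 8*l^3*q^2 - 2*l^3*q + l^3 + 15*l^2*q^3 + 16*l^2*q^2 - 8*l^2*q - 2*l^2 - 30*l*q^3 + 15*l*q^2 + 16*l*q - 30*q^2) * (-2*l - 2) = -2*l^5*q + 16*l^4*q^2 + 2*l^4*q - 2*l^4 - 30*l^3*q^3 - 16*l^3*q^2 + 20*l^3*q + 2*l^3 + 30*l^2*q^3 - 62*l^2*q^2 - 16*l^2*q + 4*l^2 + 60*l*q^3 + 30*l*q^2 - 32*l*q + 60*q^2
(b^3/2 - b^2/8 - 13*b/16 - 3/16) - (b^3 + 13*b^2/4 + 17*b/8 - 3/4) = -b^3/2 - 27*b^2/8 - 47*b/16 + 9/16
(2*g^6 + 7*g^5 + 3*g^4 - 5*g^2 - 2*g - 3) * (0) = 0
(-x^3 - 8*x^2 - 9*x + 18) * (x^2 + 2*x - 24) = -x^5 - 10*x^4 - x^3 + 192*x^2 + 252*x - 432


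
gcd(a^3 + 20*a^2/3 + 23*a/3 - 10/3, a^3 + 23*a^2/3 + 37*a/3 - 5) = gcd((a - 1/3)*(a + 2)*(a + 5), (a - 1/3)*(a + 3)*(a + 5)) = a^2 + 14*a/3 - 5/3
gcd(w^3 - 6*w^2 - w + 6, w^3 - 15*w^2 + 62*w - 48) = w^2 - 7*w + 6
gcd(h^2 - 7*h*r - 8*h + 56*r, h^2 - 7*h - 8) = h - 8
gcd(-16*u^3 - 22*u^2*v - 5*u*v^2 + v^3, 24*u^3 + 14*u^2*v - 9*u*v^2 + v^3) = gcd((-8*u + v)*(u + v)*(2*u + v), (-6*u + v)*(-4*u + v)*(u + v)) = u + v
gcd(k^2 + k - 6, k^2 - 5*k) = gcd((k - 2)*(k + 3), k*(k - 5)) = 1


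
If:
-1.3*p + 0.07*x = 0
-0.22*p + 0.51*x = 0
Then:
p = 0.00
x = 0.00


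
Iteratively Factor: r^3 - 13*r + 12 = (r - 3)*(r^2 + 3*r - 4) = (r - 3)*(r - 1)*(r + 4)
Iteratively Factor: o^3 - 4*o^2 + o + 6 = (o + 1)*(o^2 - 5*o + 6) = (o - 2)*(o + 1)*(o - 3)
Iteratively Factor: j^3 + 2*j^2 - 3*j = (j + 3)*(j^2 - j) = (j - 1)*(j + 3)*(j)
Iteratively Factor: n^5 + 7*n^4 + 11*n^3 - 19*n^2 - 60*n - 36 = (n + 3)*(n^4 + 4*n^3 - n^2 - 16*n - 12) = (n + 3)^2*(n^3 + n^2 - 4*n - 4) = (n + 1)*(n + 3)^2*(n^2 - 4) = (n - 2)*(n + 1)*(n + 3)^2*(n + 2)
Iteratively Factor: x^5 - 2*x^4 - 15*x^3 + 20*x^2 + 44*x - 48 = (x - 2)*(x^4 - 15*x^2 - 10*x + 24) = (x - 2)*(x - 1)*(x^3 + x^2 - 14*x - 24) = (x - 4)*(x - 2)*(x - 1)*(x^2 + 5*x + 6) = (x - 4)*(x - 2)*(x - 1)*(x + 3)*(x + 2)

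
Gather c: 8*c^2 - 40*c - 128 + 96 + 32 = 8*c^2 - 40*c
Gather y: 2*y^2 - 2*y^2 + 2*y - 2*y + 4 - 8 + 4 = 0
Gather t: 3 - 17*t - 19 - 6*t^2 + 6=-6*t^2 - 17*t - 10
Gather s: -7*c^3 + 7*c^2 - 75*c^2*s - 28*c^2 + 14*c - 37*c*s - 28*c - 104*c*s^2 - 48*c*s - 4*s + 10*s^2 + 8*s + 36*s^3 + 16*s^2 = -7*c^3 - 21*c^2 - 14*c + 36*s^3 + s^2*(26 - 104*c) + s*(-75*c^2 - 85*c + 4)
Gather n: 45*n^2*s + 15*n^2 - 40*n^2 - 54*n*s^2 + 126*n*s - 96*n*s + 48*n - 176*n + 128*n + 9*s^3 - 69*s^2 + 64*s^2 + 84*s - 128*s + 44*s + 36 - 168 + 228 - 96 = n^2*(45*s - 25) + n*(-54*s^2 + 30*s) + 9*s^3 - 5*s^2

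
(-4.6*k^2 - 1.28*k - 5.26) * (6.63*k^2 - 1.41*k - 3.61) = -30.498*k^4 - 2.0004*k^3 - 16.463*k^2 + 12.0374*k + 18.9886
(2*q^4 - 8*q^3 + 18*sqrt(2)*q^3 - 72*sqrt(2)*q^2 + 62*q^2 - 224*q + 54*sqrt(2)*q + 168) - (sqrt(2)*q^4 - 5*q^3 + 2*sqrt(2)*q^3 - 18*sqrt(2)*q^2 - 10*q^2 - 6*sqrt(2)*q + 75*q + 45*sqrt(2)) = -sqrt(2)*q^4 + 2*q^4 - 3*q^3 + 16*sqrt(2)*q^3 - 54*sqrt(2)*q^2 + 72*q^2 - 299*q + 60*sqrt(2)*q - 45*sqrt(2) + 168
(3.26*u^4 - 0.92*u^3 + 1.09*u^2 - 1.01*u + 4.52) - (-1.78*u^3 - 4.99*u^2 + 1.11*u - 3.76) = 3.26*u^4 + 0.86*u^3 + 6.08*u^2 - 2.12*u + 8.28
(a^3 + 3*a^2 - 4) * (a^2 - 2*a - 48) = a^5 + a^4 - 54*a^3 - 148*a^2 + 8*a + 192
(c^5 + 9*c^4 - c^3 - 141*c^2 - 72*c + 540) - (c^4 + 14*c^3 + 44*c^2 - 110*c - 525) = c^5 + 8*c^4 - 15*c^3 - 185*c^2 + 38*c + 1065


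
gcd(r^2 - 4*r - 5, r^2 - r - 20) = r - 5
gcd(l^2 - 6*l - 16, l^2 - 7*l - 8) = l - 8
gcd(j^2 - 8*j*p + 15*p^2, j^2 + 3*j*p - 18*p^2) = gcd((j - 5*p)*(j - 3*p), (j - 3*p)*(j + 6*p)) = -j + 3*p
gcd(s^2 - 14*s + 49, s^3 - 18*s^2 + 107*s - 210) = s - 7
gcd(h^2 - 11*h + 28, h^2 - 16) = h - 4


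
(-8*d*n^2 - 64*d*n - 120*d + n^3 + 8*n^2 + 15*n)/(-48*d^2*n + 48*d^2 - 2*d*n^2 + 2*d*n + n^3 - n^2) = (n^2 + 8*n + 15)/(6*d*n - 6*d + n^2 - n)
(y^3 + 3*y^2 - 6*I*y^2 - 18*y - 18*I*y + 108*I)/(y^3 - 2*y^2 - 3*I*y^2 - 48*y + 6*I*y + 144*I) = (y^2 - 3*y*(1 + 2*I) + 18*I)/(y^2 - y*(8 + 3*I) + 24*I)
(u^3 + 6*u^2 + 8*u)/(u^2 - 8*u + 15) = u*(u^2 + 6*u + 8)/(u^2 - 8*u + 15)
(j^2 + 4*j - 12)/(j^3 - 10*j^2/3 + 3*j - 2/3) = 3*(j + 6)/(3*j^2 - 4*j + 1)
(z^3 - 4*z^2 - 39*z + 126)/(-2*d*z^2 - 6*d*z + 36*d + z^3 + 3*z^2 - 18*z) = (z - 7)/(-2*d + z)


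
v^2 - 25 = (v - 5)*(v + 5)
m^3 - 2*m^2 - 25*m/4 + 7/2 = (m - 7/2)*(m - 1/2)*(m + 2)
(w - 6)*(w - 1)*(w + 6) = w^3 - w^2 - 36*w + 36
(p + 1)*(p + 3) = p^2 + 4*p + 3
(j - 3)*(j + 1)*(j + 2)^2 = j^4 + 2*j^3 - 7*j^2 - 20*j - 12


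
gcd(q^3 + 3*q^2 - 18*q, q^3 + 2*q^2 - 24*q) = q^2 + 6*q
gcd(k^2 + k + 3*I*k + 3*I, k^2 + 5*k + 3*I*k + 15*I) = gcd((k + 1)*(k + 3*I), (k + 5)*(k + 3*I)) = k + 3*I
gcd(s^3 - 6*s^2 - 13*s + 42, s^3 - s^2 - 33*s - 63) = s^2 - 4*s - 21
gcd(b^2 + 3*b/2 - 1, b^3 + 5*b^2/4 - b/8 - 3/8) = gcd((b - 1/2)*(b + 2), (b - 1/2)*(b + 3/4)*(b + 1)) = b - 1/2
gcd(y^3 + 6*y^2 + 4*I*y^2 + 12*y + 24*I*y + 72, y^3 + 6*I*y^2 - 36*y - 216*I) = y^2 + y*(6 + 6*I) + 36*I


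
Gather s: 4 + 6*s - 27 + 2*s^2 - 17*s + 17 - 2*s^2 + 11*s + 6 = 0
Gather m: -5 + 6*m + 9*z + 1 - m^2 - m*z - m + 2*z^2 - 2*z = -m^2 + m*(5 - z) + 2*z^2 + 7*z - 4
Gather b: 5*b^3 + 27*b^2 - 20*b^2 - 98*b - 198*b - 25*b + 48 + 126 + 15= 5*b^3 + 7*b^2 - 321*b + 189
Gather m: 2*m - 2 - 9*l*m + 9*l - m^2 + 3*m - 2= 9*l - m^2 + m*(5 - 9*l) - 4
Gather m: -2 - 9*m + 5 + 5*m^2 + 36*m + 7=5*m^2 + 27*m + 10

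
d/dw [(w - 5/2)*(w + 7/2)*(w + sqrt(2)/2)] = 3*w^2 + sqrt(2)*w + 2*w - 35/4 + sqrt(2)/2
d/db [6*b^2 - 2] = 12*b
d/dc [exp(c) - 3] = exp(c)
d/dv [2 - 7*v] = -7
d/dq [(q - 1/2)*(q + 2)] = 2*q + 3/2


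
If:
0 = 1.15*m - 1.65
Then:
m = 1.43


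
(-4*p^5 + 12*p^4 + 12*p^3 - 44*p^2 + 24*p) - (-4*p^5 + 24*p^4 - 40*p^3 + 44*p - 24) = -12*p^4 + 52*p^3 - 44*p^2 - 20*p + 24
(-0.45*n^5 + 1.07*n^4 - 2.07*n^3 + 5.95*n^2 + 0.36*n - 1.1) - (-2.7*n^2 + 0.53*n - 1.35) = -0.45*n^5 + 1.07*n^4 - 2.07*n^3 + 8.65*n^2 - 0.17*n + 0.25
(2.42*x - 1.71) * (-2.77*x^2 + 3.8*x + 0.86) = -6.7034*x^3 + 13.9327*x^2 - 4.4168*x - 1.4706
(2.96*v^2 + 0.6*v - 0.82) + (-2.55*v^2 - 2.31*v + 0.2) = 0.41*v^2 - 1.71*v - 0.62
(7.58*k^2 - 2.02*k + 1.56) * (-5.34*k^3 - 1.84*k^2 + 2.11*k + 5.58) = -40.4772*k^5 - 3.1604*k^4 + 11.3802*k^3 + 35.1638*k^2 - 7.98*k + 8.7048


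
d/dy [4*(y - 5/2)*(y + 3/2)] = 8*y - 4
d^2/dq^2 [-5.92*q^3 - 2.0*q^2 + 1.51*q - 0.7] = -35.52*q - 4.0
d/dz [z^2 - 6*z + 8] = 2*z - 6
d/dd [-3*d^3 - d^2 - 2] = d*(-9*d - 2)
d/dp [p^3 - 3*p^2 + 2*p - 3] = 3*p^2 - 6*p + 2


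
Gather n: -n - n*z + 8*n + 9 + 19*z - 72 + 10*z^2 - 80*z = n*(7 - z) + 10*z^2 - 61*z - 63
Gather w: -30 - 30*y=-30*y - 30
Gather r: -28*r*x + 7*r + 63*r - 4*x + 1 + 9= r*(70 - 28*x) - 4*x + 10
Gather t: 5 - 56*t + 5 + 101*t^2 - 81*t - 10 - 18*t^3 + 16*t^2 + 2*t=-18*t^3 + 117*t^2 - 135*t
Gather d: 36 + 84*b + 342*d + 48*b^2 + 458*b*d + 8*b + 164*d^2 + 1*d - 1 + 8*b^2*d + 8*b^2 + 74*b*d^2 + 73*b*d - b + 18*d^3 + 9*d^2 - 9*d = 56*b^2 + 91*b + 18*d^3 + d^2*(74*b + 173) + d*(8*b^2 + 531*b + 334) + 35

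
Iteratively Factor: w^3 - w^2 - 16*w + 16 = (w - 4)*(w^2 + 3*w - 4) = (w - 4)*(w - 1)*(w + 4)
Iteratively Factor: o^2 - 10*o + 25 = (o - 5)*(o - 5)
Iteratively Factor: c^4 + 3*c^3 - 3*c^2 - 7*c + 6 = (c + 3)*(c^3 - 3*c + 2) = (c + 2)*(c + 3)*(c^2 - 2*c + 1) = (c - 1)*(c + 2)*(c + 3)*(c - 1)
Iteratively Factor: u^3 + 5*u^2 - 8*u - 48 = (u - 3)*(u^2 + 8*u + 16) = (u - 3)*(u + 4)*(u + 4)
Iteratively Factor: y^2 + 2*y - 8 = (y + 4)*(y - 2)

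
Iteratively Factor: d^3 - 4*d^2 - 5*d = (d - 5)*(d^2 + d) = d*(d - 5)*(d + 1)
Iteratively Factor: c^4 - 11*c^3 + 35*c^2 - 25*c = (c - 1)*(c^3 - 10*c^2 + 25*c) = c*(c - 1)*(c^2 - 10*c + 25) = c*(c - 5)*(c - 1)*(c - 5)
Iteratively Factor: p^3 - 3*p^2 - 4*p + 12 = (p - 3)*(p^2 - 4) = (p - 3)*(p - 2)*(p + 2)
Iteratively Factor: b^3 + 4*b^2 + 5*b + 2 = (b + 1)*(b^2 + 3*b + 2) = (b + 1)*(b + 2)*(b + 1)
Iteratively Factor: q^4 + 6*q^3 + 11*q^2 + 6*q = (q + 1)*(q^3 + 5*q^2 + 6*q) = (q + 1)*(q + 2)*(q^2 + 3*q) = (q + 1)*(q + 2)*(q + 3)*(q)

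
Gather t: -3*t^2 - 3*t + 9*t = -3*t^2 + 6*t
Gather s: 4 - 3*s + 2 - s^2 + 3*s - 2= 4 - s^2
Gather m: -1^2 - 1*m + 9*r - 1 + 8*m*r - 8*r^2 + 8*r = m*(8*r - 1) - 8*r^2 + 17*r - 2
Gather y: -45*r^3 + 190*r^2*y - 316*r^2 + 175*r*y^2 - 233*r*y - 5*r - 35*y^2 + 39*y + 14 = -45*r^3 - 316*r^2 - 5*r + y^2*(175*r - 35) + y*(190*r^2 - 233*r + 39) + 14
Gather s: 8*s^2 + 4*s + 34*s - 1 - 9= 8*s^2 + 38*s - 10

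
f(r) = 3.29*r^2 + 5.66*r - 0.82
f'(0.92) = 11.71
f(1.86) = 21.09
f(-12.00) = 405.02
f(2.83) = 41.55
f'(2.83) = 24.28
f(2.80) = 40.82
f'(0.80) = 10.92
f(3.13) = 49.13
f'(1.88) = 18.03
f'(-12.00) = -73.30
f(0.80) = 5.81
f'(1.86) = 17.90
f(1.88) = 21.45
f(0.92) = 7.17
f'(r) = 6.58*r + 5.66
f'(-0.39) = 3.09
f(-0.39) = -2.53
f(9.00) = 316.61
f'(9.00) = 64.88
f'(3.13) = 26.26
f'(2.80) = 24.08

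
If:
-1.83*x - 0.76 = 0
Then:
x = -0.42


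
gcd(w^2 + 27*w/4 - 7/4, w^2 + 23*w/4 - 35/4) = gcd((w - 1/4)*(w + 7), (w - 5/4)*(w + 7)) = w + 7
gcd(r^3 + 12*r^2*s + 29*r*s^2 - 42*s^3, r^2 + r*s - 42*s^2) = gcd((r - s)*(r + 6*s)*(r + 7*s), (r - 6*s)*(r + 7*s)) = r + 7*s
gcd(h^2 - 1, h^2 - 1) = h^2 - 1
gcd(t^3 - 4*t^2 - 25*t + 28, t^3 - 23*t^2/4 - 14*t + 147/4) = t - 7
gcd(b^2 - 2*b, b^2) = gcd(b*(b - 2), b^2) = b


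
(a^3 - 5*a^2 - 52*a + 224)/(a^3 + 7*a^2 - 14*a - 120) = (a^2 - a - 56)/(a^2 + 11*a + 30)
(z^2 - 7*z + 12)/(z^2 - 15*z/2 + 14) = 2*(z - 3)/(2*z - 7)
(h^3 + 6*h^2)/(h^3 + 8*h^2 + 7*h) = h*(h + 6)/(h^2 + 8*h + 7)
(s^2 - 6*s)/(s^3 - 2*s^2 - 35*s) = (6 - s)/(-s^2 + 2*s + 35)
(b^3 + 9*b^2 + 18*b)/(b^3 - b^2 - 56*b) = (b^2 + 9*b + 18)/(b^2 - b - 56)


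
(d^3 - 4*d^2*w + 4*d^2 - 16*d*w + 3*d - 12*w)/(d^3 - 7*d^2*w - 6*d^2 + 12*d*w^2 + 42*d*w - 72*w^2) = (-d^2 - 4*d - 3)/(-d^2 + 3*d*w + 6*d - 18*w)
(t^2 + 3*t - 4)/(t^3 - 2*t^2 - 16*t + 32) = (t - 1)/(t^2 - 6*t + 8)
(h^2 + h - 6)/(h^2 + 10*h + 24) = (h^2 + h - 6)/(h^2 + 10*h + 24)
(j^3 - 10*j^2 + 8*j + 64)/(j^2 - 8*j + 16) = (j^2 - 6*j - 16)/(j - 4)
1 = 1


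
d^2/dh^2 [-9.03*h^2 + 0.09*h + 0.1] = -18.0600000000000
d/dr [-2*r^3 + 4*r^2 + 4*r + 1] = -6*r^2 + 8*r + 4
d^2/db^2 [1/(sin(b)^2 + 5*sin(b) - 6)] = (-65*sin(b) + sin(3*b) + 19*cos(2*b)/2 - 143/2)/((sin(b) - 1)^2*(sin(b) + 6)^3)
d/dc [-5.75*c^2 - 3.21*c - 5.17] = -11.5*c - 3.21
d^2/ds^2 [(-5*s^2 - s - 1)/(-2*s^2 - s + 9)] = 2*(-6*s^3 + 282*s^2 + 60*s + 433)/(8*s^6 + 12*s^5 - 102*s^4 - 107*s^3 + 459*s^2 + 243*s - 729)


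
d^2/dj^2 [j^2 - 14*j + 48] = 2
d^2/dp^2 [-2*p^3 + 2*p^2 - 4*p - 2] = 4 - 12*p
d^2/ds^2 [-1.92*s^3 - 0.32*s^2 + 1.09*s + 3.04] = -11.52*s - 0.64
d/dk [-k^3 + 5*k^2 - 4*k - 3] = -3*k^2 + 10*k - 4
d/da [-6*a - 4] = -6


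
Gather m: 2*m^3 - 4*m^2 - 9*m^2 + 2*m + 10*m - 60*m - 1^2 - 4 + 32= 2*m^3 - 13*m^2 - 48*m + 27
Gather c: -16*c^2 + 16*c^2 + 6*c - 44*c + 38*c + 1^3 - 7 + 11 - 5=0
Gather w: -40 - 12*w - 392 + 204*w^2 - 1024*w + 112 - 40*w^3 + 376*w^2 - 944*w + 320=-40*w^3 + 580*w^2 - 1980*w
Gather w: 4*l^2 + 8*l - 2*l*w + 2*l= 4*l^2 - 2*l*w + 10*l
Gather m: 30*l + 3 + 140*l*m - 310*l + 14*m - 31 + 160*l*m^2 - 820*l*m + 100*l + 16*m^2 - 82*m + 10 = -180*l + m^2*(160*l + 16) + m*(-680*l - 68) - 18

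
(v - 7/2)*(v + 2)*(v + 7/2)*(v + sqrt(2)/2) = v^4 + sqrt(2)*v^3/2 + 2*v^3 - 49*v^2/4 + sqrt(2)*v^2 - 49*v/2 - 49*sqrt(2)*v/8 - 49*sqrt(2)/4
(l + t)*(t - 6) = l*t - 6*l + t^2 - 6*t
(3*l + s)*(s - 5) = 3*l*s - 15*l + s^2 - 5*s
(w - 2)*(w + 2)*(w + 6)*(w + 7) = w^4 + 13*w^3 + 38*w^2 - 52*w - 168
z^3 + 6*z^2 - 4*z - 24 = (z - 2)*(z + 2)*(z + 6)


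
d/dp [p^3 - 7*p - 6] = 3*p^2 - 7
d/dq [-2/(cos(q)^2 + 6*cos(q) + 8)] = -4*(cos(q) + 3)*sin(q)/(cos(q)^2 + 6*cos(q) + 8)^2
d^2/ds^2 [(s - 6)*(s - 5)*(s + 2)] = 6*s - 18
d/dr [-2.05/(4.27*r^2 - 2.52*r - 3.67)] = (17.507*r - 5.166)/(-4.27*r^2 + 2.52*r + 3.67)^2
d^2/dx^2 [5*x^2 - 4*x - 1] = 10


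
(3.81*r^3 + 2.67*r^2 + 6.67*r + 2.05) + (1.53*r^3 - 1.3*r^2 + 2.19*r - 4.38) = 5.34*r^3 + 1.37*r^2 + 8.86*r - 2.33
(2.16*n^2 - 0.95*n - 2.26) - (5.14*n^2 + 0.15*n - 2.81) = -2.98*n^2 - 1.1*n + 0.55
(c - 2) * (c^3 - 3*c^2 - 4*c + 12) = c^4 - 5*c^3 + 2*c^2 + 20*c - 24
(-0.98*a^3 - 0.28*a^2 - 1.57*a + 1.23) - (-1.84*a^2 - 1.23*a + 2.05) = -0.98*a^3 + 1.56*a^2 - 0.34*a - 0.82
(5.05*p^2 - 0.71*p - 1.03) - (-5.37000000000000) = 5.05*p^2 - 0.71*p + 4.34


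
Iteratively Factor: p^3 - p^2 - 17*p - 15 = (p + 3)*(p^2 - 4*p - 5) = (p + 1)*(p + 3)*(p - 5)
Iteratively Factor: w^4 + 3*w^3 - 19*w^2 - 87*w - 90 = (w + 2)*(w^3 + w^2 - 21*w - 45) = (w + 2)*(w + 3)*(w^2 - 2*w - 15) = (w - 5)*(w + 2)*(w + 3)*(w + 3)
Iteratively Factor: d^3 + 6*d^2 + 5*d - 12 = (d + 4)*(d^2 + 2*d - 3) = (d + 3)*(d + 4)*(d - 1)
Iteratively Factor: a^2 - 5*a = (a)*(a - 5)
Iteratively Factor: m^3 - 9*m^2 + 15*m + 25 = (m + 1)*(m^2 - 10*m + 25) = (m - 5)*(m + 1)*(m - 5)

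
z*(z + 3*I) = z^2 + 3*I*z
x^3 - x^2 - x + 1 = (x - 1)^2*(x + 1)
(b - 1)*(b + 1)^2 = b^3 + b^2 - b - 1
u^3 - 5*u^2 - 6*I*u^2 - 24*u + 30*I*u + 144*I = (u - 8)*(u + 3)*(u - 6*I)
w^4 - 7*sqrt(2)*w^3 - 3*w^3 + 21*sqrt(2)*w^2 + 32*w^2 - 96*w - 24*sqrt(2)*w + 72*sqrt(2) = (w - 3)*(w - 3*sqrt(2))*(w - 2*sqrt(2))^2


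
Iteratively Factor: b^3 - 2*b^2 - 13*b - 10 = (b + 2)*(b^2 - 4*b - 5) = (b + 1)*(b + 2)*(b - 5)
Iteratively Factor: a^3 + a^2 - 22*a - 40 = (a + 2)*(a^2 - a - 20) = (a + 2)*(a + 4)*(a - 5)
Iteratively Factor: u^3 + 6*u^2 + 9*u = (u + 3)*(u^2 + 3*u) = u*(u + 3)*(u + 3)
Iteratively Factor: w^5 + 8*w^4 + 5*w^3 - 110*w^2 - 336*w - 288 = (w + 3)*(w^4 + 5*w^3 - 10*w^2 - 80*w - 96) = (w + 2)*(w + 3)*(w^3 + 3*w^2 - 16*w - 48) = (w + 2)*(w + 3)^2*(w^2 - 16) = (w - 4)*(w + 2)*(w + 3)^2*(w + 4)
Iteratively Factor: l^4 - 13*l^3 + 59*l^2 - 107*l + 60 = (l - 4)*(l^3 - 9*l^2 + 23*l - 15) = (l - 5)*(l - 4)*(l^2 - 4*l + 3) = (l - 5)*(l - 4)*(l - 1)*(l - 3)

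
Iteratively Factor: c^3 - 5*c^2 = (c)*(c^2 - 5*c) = c^2*(c - 5)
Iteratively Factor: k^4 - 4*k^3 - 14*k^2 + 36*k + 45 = (k + 1)*(k^3 - 5*k^2 - 9*k + 45) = (k - 5)*(k + 1)*(k^2 - 9) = (k - 5)*(k + 1)*(k + 3)*(k - 3)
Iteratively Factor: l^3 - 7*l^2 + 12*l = (l - 4)*(l^2 - 3*l) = (l - 4)*(l - 3)*(l)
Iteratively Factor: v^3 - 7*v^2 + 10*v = (v)*(v^2 - 7*v + 10) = v*(v - 2)*(v - 5)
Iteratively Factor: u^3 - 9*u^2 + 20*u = (u)*(u^2 - 9*u + 20) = u*(u - 5)*(u - 4)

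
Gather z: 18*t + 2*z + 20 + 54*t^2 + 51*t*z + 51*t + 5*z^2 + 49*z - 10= 54*t^2 + 69*t + 5*z^2 + z*(51*t + 51) + 10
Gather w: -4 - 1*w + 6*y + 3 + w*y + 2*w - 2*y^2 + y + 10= w*(y + 1) - 2*y^2 + 7*y + 9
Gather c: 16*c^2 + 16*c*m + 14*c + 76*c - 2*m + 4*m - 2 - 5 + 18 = 16*c^2 + c*(16*m + 90) + 2*m + 11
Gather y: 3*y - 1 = 3*y - 1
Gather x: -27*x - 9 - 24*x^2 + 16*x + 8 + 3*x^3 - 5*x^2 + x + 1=3*x^3 - 29*x^2 - 10*x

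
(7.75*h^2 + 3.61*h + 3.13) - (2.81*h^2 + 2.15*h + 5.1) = 4.94*h^2 + 1.46*h - 1.97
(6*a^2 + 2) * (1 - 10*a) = -60*a^3 + 6*a^2 - 20*a + 2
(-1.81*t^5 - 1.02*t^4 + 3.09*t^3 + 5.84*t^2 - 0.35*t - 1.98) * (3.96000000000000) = -7.1676*t^5 - 4.0392*t^4 + 12.2364*t^3 + 23.1264*t^2 - 1.386*t - 7.8408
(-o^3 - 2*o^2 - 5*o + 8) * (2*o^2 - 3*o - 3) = -2*o^5 - o^4 - o^3 + 37*o^2 - 9*o - 24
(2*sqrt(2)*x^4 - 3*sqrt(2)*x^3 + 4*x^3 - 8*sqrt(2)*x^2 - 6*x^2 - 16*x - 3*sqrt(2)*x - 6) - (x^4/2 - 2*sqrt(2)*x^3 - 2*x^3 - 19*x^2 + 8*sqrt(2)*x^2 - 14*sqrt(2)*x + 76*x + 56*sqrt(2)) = -x^4/2 + 2*sqrt(2)*x^4 - sqrt(2)*x^3 + 6*x^3 - 16*sqrt(2)*x^2 + 13*x^2 - 92*x + 11*sqrt(2)*x - 56*sqrt(2) - 6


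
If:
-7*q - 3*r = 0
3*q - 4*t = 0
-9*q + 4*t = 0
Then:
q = 0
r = 0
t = 0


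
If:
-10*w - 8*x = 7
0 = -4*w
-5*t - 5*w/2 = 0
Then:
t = 0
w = 0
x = -7/8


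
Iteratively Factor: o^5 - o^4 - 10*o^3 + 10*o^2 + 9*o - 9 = (o - 1)*(o^4 - 10*o^2 + 9) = (o - 1)*(o + 1)*(o^3 - o^2 - 9*o + 9) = (o - 1)^2*(o + 1)*(o^2 - 9) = (o - 1)^2*(o + 1)*(o + 3)*(o - 3)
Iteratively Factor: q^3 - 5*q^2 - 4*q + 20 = (q + 2)*(q^2 - 7*q + 10) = (q - 2)*(q + 2)*(q - 5)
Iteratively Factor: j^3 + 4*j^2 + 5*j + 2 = (j + 1)*(j^2 + 3*j + 2) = (j + 1)^2*(j + 2)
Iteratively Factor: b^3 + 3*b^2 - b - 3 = (b - 1)*(b^2 + 4*b + 3) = (b - 1)*(b + 1)*(b + 3)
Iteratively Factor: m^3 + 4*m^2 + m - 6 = (m - 1)*(m^2 + 5*m + 6) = (m - 1)*(m + 2)*(m + 3)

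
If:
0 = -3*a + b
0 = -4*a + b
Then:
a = 0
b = 0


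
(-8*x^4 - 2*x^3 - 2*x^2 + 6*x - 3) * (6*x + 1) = -48*x^5 - 20*x^4 - 14*x^3 + 34*x^2 - 12*x - 3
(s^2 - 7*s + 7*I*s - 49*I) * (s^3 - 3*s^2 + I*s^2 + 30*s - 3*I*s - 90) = s^5 - 10*s^4 + 8*I*s^4 + 44*s^3 - 80*I*s^3 - 230*s^2 + 378*I*s^2 + 483*s - 2100*I*s + 4410*I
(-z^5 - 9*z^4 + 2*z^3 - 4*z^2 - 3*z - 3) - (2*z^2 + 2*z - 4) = -z^5 - 9*z^4 + 2*z^3 - 6*z^2 - 5*z + 1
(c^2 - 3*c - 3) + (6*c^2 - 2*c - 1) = 7*c^2 - 5*c - 4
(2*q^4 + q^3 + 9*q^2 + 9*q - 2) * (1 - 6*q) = -12*q^5 - 4*q^4 - 53*q^3 - 45*q^2 + 21*q - 2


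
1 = 1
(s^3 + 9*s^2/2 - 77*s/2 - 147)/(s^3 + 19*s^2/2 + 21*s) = (s^2 + s - 42)/(s*(s + 6))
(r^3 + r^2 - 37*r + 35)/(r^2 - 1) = (r^2 + 2*r - 35)/(r + 1)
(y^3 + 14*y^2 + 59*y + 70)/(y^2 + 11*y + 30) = (y^2 + 9*y + 14)/(y + 6)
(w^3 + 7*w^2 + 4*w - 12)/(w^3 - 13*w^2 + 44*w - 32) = (w^2 + 8*w + 12)/(w^2 - 12*w + 32)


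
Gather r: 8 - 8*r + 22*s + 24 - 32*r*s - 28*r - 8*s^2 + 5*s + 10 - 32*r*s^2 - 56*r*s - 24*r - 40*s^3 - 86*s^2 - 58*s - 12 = r*(-32*s^2 - 88*s - 60) - 40*s^3 - 94*s^2 - 31*s + 30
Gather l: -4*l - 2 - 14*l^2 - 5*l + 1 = -14*l^2 - 9*l - 1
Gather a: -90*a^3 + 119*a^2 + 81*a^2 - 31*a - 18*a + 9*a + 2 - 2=-90*a^3 + 200*a^2 - 40*a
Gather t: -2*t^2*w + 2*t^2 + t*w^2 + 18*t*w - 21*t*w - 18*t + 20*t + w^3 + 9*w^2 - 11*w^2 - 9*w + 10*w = t^2*(2 - 2*w) + t*(w^2 - 3*w + 2) + w^3 - 2*w^2 + w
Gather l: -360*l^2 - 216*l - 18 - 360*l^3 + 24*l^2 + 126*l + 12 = -360*l^3 - 336*l^2 - 90*l - 6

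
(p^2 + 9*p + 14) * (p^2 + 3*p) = p^4 + 12*p^3 + 41*p^2 + 42*p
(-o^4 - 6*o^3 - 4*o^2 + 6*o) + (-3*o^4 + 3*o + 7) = -4*o^4 - 6*o^3 - 4*o^2 + 9*o + 7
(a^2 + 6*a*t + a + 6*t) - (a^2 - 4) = 6*a*t + a + 6*t + 4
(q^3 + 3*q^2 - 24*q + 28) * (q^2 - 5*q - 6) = q^5 - 2*q^4 - 45*q^3 + 130*q^2 + 4*q - 168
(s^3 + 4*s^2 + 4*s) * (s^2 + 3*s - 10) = s^5 + 7*s^4 + 6*s^3 - 28*s^2 - 40*s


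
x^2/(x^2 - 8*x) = x/(x - 8)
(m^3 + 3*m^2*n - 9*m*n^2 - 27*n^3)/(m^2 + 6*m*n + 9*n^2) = m - 3*n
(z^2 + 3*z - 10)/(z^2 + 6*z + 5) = (z - 2)/(z + 1)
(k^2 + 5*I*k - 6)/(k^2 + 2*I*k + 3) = (k + 2*I)/(k - I)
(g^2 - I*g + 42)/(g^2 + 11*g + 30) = (g^2 - I*g + 42)/(g^2 + 11*g + 30)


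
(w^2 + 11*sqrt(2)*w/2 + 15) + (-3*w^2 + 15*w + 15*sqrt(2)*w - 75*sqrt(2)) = -2*w^2 + 15*w + 41*sqrt(2)*w/2 - 75*sqrt(2) + 15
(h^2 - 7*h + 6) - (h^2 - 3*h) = 6 - 4*h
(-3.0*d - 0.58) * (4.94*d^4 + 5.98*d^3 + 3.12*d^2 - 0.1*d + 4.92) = -14.82*d^5 - 20.8052*d^4 - 12.8284*d^3 - 1.5096*d^2 - 14.702*d - 2.8536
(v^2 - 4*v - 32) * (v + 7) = v^3 + 3*v^2 - 60*v - 224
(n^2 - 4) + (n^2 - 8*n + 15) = 2*n^2 - 8*n + 11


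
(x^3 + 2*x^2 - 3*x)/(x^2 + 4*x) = (x^2 + 2*x - 3)/(x + 4)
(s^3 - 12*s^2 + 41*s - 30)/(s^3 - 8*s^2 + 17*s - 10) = (s - 6)/(s - 2)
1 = 1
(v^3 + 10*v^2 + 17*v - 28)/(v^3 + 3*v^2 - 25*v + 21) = (v + 4)/(v - 3)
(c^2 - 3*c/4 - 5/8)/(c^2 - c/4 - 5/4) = (c + 1/2)/(c + 1)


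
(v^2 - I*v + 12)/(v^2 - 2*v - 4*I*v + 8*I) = (v + 3*I)/(v - 2)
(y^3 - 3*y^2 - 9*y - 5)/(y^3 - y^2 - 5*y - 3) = (y - 5)/(y - 3)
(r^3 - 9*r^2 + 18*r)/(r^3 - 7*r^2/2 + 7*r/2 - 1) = 2*r*(r^2 - 9*r + 18)/(2*r^3 - 7*r^2 + 7*r - 2)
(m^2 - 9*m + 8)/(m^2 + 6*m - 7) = (m - 8)/(m + 7)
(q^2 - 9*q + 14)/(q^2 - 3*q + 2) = (q - 7)/(q - 1)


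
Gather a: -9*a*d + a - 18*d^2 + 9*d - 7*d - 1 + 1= a*(1 - 9*d) - 18*d^2 + 2*d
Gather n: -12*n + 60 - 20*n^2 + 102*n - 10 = -20*n^2 + 90*n + 50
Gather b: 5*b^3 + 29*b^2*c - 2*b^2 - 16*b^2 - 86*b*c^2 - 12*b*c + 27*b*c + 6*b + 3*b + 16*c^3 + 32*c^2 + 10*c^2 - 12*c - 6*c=5*b^3 + b^2*(29*c - 18) + b*(-86*c^2 + 15*c + 9) + 16*c^3 + 42*c^2 - 18*c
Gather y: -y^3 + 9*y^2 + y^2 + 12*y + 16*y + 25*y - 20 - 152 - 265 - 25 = -y^3 + 10*y^2 + 53*y - 462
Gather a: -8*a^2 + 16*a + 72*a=-8*a^2 + 88*a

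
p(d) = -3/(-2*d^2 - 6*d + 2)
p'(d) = -3*(4*d + 6)/(-2*d^2 - 6*d + 2)^2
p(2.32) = 0.13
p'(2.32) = -0.09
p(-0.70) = -0.57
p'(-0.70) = -0.35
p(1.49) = 0.26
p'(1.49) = -0.28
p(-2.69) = -0.82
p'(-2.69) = 1.06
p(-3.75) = 0.83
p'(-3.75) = 2.05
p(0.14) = -2.68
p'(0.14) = -15.67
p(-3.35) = 8.70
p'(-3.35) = 186.52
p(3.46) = 0.07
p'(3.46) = -0.03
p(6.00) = 0.03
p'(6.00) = -0.00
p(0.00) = -1.50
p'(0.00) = -4.50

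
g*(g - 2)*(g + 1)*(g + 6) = g^4 + 5*g^3 - 8*g^2 - 12*g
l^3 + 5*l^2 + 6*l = l*(l + 2)*(l + 3)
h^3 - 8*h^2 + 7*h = h*(h - 7)*(h - 1)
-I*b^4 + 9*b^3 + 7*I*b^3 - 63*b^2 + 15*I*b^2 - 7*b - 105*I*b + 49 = (b - 7)*(b + I)*(b + 7*I)*(-I*b + 1)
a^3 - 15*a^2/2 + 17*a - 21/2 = (a - 7/2)*(a - 3)*(a - 1)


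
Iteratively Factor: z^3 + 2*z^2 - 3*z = (z + 3)*(z^2 - z) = z*(z + 3)*(z - 1)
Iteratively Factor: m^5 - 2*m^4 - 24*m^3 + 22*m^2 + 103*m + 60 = (m + 1)*(m^4 - 3*m^3 - 21*m^2 + 43*m + 60) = (m + 1)^2*(m^3 - 4*m^2 - 17*m + 60) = (m - 5)*(m + 1)^2*(m^2 + m - 12) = (m - 5)*(m - 3)*(m + 1)^2*(m + 4)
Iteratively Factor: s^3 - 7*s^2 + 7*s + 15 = (s + 1)*(s^2 - 8*s + 15) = (s - 3)*(s + 1)*(s - 5)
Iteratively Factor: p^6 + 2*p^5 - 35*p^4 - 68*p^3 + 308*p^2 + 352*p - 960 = (p + 4)*(p^5 - 2*p^4 - 27*p^3 + 40*p^2 + 148*p - 240) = (p - 5)*(p + 4)*(p^4 + 3*p^3 - 12*p^2 - 20*p + 48) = (p - 5)*(p + 4)^2*(p^3 - p^2 - 8*p + 12) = (p - 5)*(p - 2)*(p + 4)^2*(p^2 + p - 6) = (p - 5)*(p - 2)^2*(p + 4)^2*(p + 3)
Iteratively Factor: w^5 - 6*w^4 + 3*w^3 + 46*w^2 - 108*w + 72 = (w + 3)*(w^4 - 9*w^3 + 30*w^2 - 44*w + 24) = (w - 2)*(w + 3)*(w^3 - 7*w^2 + 16*w - 12) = (w - 3)*(w - 2)*(w + 3)*(w^2 - 4*w + 4) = (w - 3)*(w - 2)^2*(w + 3)*(w - 2)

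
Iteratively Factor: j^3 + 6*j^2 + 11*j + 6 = (j + 3)*(j^2 + 3*j + 2) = (j + 2)*(j + 3)*(j + 1)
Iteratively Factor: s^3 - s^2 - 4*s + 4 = (s - 2)*(s^2 + s - 2) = (s - 2)*(s - 1)*(s + 2)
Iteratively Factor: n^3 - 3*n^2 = (n)*(n^2 - 3*n) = n*(n - 3)*(n)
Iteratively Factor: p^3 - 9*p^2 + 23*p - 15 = (p - 1)*(p^2 - 8*p + 15) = (p - 3)*(p - 1)*(p - 5)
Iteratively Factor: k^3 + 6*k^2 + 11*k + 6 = (k + 3)*(k^2 + 3*k + 2) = (k + 1)*(k + 3)*(k + 2)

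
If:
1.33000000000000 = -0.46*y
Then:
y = -2.89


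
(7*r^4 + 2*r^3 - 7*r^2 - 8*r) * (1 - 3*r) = -21*r^5 + r^4 + 23*r^3 + 17*r^2 - 8*r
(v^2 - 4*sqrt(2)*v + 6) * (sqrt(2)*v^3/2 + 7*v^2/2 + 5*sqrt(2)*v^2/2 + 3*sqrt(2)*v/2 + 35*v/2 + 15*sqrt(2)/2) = sqrt(2)*v^5/2 - v^4/2 + 5*sqrt(2)*v^4/2 - 19*sqrt(2)*v^3/2 - 5*v^3/2 - 95*sqrt(2)*v^2/2 + 9*v^2 + 9*sqrt(2)*v + 45*v + 45*sqrt(2)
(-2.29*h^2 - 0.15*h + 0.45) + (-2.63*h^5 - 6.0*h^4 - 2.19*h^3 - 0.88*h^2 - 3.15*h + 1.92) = -2.63*h^5 - 6.0*h^4 - 2.19*h^3 - 3.17*h^2 - 3.3*h + 2.37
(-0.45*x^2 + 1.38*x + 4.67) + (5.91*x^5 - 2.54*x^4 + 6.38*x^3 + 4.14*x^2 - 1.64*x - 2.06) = 5.91*x^5 - 2.54*x^4 + 6.38*x^3 + 3.69*x^2 - 0.26*x + 2.61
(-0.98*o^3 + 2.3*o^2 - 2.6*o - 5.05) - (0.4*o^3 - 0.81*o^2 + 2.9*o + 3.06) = -1.38*o^3 + 3.11*o^2 - 5.5*o - 8.11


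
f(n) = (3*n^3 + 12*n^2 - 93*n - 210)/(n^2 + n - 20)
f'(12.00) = 3.41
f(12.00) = 41.07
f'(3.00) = 25.31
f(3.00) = 37.50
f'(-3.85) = 18.48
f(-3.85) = -17.14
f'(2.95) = 23.27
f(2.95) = 36.29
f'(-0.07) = 5.15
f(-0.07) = 10.14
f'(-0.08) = 5.15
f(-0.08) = 10.09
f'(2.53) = 13.53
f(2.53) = 28.90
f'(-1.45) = 5.33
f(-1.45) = 3.05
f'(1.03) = 6.04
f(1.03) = 16.18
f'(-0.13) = 5.13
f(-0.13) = 9.83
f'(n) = (-2*n - 1)*(3*n^3 + 12*n^2 - 93*n - 210)/(n^2 + n - 20)^2 + (9*n^2 + 24*n - 93)/(n^2 + n - 20)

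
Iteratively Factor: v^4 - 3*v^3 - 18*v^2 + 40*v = (v)*(v^3 - 3*v^2 - 18*v + 40) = v*(v - 2)*(v^2 - v - 20) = v*(v - 2)*(v + 4)*(v - 5)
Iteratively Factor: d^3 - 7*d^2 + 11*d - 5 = (d - 1)*(d^2 - 6*d + 5) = (d - 5)*(d - 1)*(d - 1)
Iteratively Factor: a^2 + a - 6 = (a + 3)*(a - 2)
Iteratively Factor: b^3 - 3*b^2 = (b - 3)*(b^2) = b*(b - 3)*(b)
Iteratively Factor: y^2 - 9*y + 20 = (y - 4)*(y - 5)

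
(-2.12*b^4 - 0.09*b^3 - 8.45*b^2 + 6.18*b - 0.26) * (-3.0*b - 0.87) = 6.36*b^5 + 2.1144*b^4 + 25.4283*b^3 - 11.1885*b^2 - 4.5966*b + 0.2262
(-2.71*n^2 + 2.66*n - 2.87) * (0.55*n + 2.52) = -1.4905*n^3 - 5.3662*n^2 + 5.1247*n - 7.2324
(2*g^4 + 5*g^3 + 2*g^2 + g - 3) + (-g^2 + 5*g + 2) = 2*g^4 + 5*g^3 + g^2 + 6*g - 1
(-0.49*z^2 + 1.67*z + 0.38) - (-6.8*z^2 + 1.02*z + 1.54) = 6.31*z^2 + 0.65*z - 1.16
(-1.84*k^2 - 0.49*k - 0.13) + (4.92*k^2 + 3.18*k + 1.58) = 3.08*k^2 + 2.69*k + 1.45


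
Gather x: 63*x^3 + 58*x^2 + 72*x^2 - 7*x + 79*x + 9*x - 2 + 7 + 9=63*x^3 + 130*x^2 + 81*x + 14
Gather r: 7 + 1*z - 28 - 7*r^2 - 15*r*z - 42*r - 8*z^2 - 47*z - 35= -7*r^2 + r*(-15*z - 42) - 8*z^2 - 46*z - 56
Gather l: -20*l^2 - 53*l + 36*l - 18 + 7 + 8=-20*l^2 - 17*l - 3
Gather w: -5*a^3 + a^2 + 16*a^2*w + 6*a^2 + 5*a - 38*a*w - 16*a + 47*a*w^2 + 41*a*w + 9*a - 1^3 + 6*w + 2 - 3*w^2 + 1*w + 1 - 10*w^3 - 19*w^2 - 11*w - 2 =-5*a^3 + 7*a^2 - 2*a - 10*w^3 + w^2*(47*a - 22) + w*(16*a^2 + 3*a - 4)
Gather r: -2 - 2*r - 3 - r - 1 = -3*r - 6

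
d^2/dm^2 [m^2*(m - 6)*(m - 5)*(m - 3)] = 20*m^3 - 168*m^2 + 378*m - 180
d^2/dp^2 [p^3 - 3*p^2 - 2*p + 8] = 6*p - 6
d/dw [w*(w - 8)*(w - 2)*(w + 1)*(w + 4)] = 5*w^4 - 20*w^3 - 90*w^2 + 80*w + 64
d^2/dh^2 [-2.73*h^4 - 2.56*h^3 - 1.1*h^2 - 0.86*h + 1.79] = -32.76*h^2 - 15.36*h - 2.2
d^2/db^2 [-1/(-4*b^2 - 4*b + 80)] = (-b^2 - b + (2*b + 1)^2 + 20)/(2*(b^2 + b - 20)^3)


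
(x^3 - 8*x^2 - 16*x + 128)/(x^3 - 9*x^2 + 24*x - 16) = (x^2 - 4*x - 32)/(x^2 - 5*x + 4)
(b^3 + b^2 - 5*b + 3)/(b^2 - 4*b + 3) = (b^2 + 2*b - 3)/(b - 3)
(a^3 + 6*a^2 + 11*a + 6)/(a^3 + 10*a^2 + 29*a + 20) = (a^2 + 5*a + 6)/(a^2 + 9*a + 20)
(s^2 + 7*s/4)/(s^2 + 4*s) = (s + 7/4)/(s + 4)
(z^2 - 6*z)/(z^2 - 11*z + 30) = z/(z - 5)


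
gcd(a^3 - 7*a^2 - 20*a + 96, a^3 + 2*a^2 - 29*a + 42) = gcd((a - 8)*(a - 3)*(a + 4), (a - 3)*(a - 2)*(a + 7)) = a - 3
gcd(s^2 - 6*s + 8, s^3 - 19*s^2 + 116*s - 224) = s - 4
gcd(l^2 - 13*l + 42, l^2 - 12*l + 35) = l - 7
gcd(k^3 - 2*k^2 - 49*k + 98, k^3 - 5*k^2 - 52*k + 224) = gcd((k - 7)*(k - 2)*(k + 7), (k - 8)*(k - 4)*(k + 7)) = k + 7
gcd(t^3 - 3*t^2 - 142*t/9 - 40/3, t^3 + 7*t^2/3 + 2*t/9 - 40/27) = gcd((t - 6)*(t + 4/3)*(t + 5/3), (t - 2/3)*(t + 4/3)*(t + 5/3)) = t^2 + 3*t + 20/9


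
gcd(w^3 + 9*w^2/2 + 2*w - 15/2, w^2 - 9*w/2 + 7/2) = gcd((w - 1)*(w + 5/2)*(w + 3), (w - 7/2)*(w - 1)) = w - 1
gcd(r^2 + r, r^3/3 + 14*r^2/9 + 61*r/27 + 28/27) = r + 1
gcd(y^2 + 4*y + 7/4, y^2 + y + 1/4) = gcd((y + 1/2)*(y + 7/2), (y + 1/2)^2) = y + 1/2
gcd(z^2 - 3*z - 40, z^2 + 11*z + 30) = z + 5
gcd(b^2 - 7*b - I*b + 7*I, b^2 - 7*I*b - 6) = b - I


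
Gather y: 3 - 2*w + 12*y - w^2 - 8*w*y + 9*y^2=-w^2 - 2*w + 9*y^2 + y*(12 - 8*w) + 3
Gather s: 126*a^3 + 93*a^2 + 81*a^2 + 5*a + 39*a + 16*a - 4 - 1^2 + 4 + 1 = 126*a^3 + 174*a^2 + 60*a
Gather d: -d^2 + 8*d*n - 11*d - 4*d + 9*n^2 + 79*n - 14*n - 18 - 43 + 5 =-d^2 + d*(8*n - 15) + 9*n^2 + 65*n - 56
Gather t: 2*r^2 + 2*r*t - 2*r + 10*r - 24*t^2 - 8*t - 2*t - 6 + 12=2*r^2 + 8*r - 24*t^2 + t*(2*r - 10) + 6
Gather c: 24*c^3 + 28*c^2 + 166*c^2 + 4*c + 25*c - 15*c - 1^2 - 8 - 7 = 24*c^3 + 194*c^2 + 14*c - 16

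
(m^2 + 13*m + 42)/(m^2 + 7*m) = (m + 6)/m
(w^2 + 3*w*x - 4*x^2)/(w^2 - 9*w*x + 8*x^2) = (-w - 4*x)/(-w + 8*x)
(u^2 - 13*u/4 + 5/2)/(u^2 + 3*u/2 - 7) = (4*u - 5)/(2*(2*u + 7))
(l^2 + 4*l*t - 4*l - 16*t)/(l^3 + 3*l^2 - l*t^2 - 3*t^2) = (l^2 + 4*l*t - 4*l - 16*t)/(l^3 + 3*l^2 - l*t^2 - 3*t^2)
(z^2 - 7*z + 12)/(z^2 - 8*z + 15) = (z - 4)/(z - 5)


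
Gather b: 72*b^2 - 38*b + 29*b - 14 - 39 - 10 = 72*b^2 - 9*b - 63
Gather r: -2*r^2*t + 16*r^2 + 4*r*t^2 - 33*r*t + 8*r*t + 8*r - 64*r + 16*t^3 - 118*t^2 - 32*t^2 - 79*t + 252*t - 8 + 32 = r^2*(16 - 2*t) + r*(4*t^2 - 25*t - 56) + 16*t^3 - 150*t^2 + 173*t + 24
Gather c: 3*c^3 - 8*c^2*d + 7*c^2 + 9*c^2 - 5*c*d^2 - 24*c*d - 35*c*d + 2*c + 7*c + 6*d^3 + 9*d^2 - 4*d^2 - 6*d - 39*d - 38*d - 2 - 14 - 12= 3*c^3 + c^2*(16 - 8*d) + c*(-5*d^2 - 59*d + 9) + 6*d^3 + 5*d^2 - 83*d - 28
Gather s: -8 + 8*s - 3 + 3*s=11*s - 11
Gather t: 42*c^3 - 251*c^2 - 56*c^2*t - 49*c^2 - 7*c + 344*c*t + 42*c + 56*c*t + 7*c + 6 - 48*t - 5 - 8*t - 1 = 42*c^3 - 300*c^2 + 42*c + t*(-56*c^2 + 400*c - 56)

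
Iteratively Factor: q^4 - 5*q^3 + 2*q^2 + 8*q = (q - 4)*(q^3 - q^2 - 2*q) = q*(q - 4)*(q^2 - q - 2) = q*(q - 4)*(q + 1)*(q - 2)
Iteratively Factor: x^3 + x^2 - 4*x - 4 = (x + 1)*(x^2 - 4) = (x + 1)*(x + 2)*(x - 2)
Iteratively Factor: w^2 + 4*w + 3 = (w + 3)*(w + 1)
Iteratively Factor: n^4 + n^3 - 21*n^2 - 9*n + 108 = (n - 3)*(n^3 + 4*n^2 - 9*n - 36) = (n - 3)*(n + 4)*(n^2 - 9) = (n - 3)*(n + 3)*(n + 4)*(n - 3)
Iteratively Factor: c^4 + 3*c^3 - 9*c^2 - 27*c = (c)*(c^3 + 3*c^2 - 9*c - 27) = c*(c + 3)*(c^2 - 9) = c*(c + 3)^2*(c - 3)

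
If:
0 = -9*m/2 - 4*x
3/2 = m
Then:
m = 3/2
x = -27/16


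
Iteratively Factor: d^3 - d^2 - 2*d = (d)*(d^2 - d - 2) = d*(d - 2)*(d + 1)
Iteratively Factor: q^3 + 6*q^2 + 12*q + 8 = (q + 2)*(q^2 + 4*q + 4) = (q + 2)^2*(q + 2)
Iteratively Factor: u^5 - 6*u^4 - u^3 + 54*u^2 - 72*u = (u - 4)*(u^4 - 2*u^3 - 9*u^2 + 18*u) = (u - 4)*(u - 2)*(u^3 - 9*u) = u*(u - 4)*(u - 2)*(u^2 - 9) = u*(u - 4)*(u - 3)*(u - 2)*(u + 3)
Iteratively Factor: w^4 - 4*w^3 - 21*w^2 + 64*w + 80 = (w - 4)*(w^3 - 21*w - 20) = (w - 5)*(w - 4)*(w^2 + 5*w + 4) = (w - 5)*(w - 4)*(w + 1)*(w + 4)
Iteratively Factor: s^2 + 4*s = (s + 4)*(s)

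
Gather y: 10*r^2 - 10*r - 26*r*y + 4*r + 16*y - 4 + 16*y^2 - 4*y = 10*r^2 - 6*r + 16*y^2 + y*(12 - 26*r) - 4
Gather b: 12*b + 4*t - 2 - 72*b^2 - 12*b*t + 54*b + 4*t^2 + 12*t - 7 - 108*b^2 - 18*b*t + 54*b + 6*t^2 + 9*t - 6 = -180*b^2 + b*(120 - 30*t) + 10*t^2 + 25*t - 15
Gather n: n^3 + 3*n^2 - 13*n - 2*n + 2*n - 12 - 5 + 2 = n^3 + 3*n^2 - 13*n - 15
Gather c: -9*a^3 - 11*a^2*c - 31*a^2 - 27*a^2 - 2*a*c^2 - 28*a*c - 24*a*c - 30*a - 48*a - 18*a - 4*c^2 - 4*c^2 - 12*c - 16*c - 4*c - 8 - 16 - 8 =-9*a^3 - 58*a^2 - 96*a + c^2*(-2*a - 8) + c*(-11*a^2 - 52*a - 32) - 32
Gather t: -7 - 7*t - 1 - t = -8*t - 8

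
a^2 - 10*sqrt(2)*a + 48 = (a - 6*sqrt(2))*(a - 4*sqrt(2))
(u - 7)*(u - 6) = u^2 - 13*u + 42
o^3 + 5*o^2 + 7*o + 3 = (o + 1)^2*(o + 3)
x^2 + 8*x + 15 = (x + 3)*(x + 5)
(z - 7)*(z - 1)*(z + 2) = z^3 - 6*z^2 - 9*z + 14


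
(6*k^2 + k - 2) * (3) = 18*k^2 + 3*k - 6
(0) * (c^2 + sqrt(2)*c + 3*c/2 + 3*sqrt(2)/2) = 0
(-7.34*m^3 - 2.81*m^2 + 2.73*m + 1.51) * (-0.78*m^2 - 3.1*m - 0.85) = 5.7252*m^5 + 24.9458*m^4 + 12.8206*m^3 - 7.2523*m^2 - 7.0015*m - 1.2835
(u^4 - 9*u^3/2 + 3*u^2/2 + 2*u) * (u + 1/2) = u^5 - 4*u^4 - 3*u^3/4 + 11*u^2/4 + u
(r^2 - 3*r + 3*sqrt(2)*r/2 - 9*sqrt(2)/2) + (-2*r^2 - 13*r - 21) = -r^2 - 16*r + 3*sqrt(2)*r/2 - 21 - 9*sqrt(2)/2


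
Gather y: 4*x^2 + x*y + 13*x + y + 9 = 4*x^2 + 13*x + y*(x + 1) + 9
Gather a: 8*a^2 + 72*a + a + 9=8*a^2 + 73*a + 9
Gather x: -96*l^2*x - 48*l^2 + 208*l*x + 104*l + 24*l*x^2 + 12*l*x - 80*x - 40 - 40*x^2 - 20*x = -48*l^2 + 104*l + x^2*(24*l - 40) + x*(-96*l^2 + 220*l - 100) - 40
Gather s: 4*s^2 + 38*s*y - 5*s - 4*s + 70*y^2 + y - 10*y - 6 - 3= 4*s^2 + s*(38*y - 9) + 70*y^2 - 9*y - 9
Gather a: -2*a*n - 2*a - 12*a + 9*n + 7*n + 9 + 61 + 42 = a*(-2*n - 14) + 16*n + 112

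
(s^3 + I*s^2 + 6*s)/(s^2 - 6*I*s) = (s^2 + I*s + 6)/(s - 6*I)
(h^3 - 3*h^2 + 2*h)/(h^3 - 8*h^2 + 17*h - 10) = h/(h - 5)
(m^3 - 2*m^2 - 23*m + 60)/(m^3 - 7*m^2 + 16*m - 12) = (m^2 + m - 20)/(m^2 - 4*m + 4)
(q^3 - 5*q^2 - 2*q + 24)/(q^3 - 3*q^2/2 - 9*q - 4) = 2*(q - 3)/(2*q + 1)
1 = 1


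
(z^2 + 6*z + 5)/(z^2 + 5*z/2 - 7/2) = 2*(z^2 + 6*z + 5)/(2*z^2 + 5*z - 7)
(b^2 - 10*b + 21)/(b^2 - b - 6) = (b - 7)/(b + 2)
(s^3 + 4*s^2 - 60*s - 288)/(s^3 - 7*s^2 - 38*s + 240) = (s + 6)/(s - 5)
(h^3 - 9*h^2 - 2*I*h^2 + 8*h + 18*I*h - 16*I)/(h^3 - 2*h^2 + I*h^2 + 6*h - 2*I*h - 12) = (h^2 - 9*h + 8)/(h^2 + h*(-2 + 3*I) - 6*I)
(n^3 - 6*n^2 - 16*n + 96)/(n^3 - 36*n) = (n^2 - 16)/(n*(n + 6))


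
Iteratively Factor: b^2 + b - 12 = (b - 3)*(b + 4)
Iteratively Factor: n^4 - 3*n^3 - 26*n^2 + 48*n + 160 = (n - 5)*(n^3 + 2*n^2 - 16*n - 32) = (n - 5)*(n - 4)*(n^2 + 6*n + 8) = (n - 5)*(n - 4)*(n + 2)*(n + 4)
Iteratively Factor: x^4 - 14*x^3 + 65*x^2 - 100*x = (x)*(x^3 - 14*x^2 + 65*x - 100) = x*(x - 4)*(x^2 - 10*x + 25) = x*(x - 5)*(x - 4)*(x - 5)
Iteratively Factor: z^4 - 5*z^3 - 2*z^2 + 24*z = (z - 4)*(z^3 - z^2 - 6*z) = (z - 4)*(z - 3)*(z^2 + 2*z) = z*(z - 4)*(z - 3)*(z + 2)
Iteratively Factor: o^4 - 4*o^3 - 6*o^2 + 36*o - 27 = (o + 3)*(o^3 - 7*o^2 + 15*o - 9) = (o - 3)*(o + 3)*(o^2 - 4*o + 3) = (o - 3)*(o - 1)*(o + 3)*(o - 3)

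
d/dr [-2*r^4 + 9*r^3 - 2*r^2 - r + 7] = -8*r^3 + 27*r^2 - 4*r - 1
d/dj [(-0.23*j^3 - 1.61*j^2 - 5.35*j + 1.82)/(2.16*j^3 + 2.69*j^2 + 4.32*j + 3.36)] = (2.8589*j^4 + 21.1248*j^3 - 6.6757*j^2 - 20.6108*j - 25.8384)/(4.6656*j^6 + 11.6208*j^5 + 25.8985*j^4 + 37.7568*j^3 + 36.7392*j^2 + 29.0304*j + 11.2896)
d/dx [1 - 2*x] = -2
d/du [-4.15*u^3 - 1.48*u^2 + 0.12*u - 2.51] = -12.45*u^2 - 2.96*u + 0.12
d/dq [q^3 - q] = 3*q^2 - 1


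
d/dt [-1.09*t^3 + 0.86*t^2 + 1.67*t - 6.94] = -3.27*t^2 + 1.72*t + 1.67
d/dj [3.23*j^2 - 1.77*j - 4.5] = 6.46*j - 1.77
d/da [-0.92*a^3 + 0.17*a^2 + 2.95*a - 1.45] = -2.76*a^2 + 0.34*a + 2.95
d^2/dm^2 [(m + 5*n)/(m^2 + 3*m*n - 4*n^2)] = 2*((m + 5*n)*(2*m + 3*n)^2 - (3*m + 8*n)*(m^2 + 3*m*n - 4*n^2))/(m^2 + 3*m*n - 4*n^2)^3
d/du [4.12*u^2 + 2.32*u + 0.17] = 8.24*u + 2.32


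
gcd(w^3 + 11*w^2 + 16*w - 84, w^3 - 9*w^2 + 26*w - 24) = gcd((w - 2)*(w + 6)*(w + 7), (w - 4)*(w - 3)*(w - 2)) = w - 2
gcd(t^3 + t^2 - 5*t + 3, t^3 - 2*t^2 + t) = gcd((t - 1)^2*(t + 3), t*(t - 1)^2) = t^2 - 2*t + 1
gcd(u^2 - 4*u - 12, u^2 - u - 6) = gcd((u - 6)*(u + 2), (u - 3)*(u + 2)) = u + 2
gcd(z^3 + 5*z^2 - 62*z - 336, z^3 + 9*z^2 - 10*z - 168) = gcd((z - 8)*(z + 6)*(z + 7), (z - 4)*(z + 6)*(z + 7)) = z^2 + 13*z + 42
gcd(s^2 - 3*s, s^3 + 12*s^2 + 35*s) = s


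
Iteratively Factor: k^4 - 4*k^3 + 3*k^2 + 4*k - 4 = (k - 2)*(k^3 - 2*k^2 - k + 2) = (k - 2)*(k + 1)*(k^2 - 3*k + 2) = (k - 2)^2*(k + 1)*(k - 1)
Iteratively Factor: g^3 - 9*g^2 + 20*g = (g)*(g^2 - 9*g + 20) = g*(g - 4)*(g - 5)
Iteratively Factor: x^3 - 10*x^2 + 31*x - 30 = (x - 3)*(x^2 - 7*x + 10) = (x - 5)*(x - 3)*(x - 2)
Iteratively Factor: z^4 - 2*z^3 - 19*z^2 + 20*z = (z + 4)*(z^3 - 6*z^2 + 5*z) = (z - 5)*(z + 4)*(z^2 - z) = z*(z - 5)*(z + 4)*(z - 1)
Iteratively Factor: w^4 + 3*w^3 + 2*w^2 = (w + 2)*(w^3 + w^2) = w*(w + 2)*(w^2 + w) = w^2*(w + 2)*(w + 1)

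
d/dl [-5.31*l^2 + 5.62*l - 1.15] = 5.62 - 10.62*l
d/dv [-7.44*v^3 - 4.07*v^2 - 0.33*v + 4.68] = -22.32*v^2 - 8.14*v - 0.33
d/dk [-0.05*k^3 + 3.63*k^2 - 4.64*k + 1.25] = -0.15*k^2 + 7.26*k - 4.64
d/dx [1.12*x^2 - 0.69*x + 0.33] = 2.24*x - 0.69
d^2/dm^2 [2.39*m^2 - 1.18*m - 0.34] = 4.78000000000000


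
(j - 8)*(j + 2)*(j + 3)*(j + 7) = j^4 + 4*j^3 - 55*j^2 - 286*j - 336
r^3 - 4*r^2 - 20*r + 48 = (r - 6)*(r - 2)*(r + 4)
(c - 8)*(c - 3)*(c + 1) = c^3 - 10*c^2 + 13*c + 24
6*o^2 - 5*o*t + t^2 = (-3*o + t)*(-2*o + t)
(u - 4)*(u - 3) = u^2 - 7*u + 12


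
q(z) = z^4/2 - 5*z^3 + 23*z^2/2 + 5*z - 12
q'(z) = 2*z^3 - 15*z^2 + 23*z + 5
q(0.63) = -5.46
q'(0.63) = 14.04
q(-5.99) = 2088.97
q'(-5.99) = -1100.82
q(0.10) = -11.39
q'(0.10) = 7.15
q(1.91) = 11.32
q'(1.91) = 8.14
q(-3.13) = 286.33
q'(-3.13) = -275.27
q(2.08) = 12.52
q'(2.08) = 5.94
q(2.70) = 13.49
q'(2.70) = -2.88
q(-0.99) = -0.35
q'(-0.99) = -34.41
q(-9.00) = 7800.00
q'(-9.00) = -2875.00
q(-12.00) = 20592.00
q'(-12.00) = -5887.00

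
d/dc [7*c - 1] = 7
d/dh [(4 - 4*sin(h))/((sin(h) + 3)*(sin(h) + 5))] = 4*(sin(h)^2 - 2*sin(h) - 23)*cos(h)/((sin(h) + 3)^2*(sin(h) + 5)^2)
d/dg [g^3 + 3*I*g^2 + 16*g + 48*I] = 3*g^2 + 6*I*g + 16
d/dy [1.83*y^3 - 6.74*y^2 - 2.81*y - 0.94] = 5.49*y^2 - 13.48*y - 2.81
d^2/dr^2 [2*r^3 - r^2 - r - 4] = 12*r - 2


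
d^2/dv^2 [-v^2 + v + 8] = -2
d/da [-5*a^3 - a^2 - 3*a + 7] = -15*a^2 - 2*a - 3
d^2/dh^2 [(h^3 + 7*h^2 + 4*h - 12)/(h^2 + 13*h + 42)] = 80/(h^3 + 21*h^2 + 147*h + 343)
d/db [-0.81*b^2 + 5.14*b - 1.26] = 5.14 - 1.62*b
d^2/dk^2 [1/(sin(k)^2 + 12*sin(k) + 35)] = 2*(-2*sin(k)^4 - 18*sin(k)^3 + sin(k)^2 + 246*sin(k) + 109)/(sin(k)^2 + 12*sin(k) + 35)^3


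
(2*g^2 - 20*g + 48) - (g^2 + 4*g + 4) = g^2 - 24*g + 44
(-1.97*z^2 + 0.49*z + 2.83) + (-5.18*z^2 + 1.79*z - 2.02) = -7.15*z^2 + 2.28*z + 0.81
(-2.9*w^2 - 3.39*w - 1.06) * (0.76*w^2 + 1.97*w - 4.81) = -2.204*w^4 - 8.2894*w^3 + 6.4651*w^2 + 14.2177*w + 5.0986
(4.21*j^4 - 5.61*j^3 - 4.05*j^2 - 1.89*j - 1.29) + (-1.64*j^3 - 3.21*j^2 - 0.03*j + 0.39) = 4.21*j^4 - 7.25*j^3 - 7.26*j^2 - 1.92*j - 0.9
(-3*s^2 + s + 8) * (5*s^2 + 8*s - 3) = -15*s^4 - 19*s^3 + 57*s^2 + 61*s - 24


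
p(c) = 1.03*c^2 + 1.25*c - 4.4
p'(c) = 2.06*c + 1.25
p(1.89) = 1.64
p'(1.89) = 5.14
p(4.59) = 23.04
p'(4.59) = 10.71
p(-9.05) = 68.65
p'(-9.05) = -17.39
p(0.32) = -3.89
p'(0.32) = 1.91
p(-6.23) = 27.79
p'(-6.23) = -11.58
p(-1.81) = -3.29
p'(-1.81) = -2.48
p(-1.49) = -3.98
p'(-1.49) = -1.82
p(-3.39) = 3.20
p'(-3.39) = -5.73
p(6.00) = 40.18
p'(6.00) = 13.61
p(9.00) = 90.28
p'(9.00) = 19.79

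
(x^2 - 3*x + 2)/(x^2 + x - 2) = (x - 2)/(x + 2)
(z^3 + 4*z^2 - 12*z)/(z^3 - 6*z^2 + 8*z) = (z + 6)/(z - 4)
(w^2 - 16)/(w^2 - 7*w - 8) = (16 - w^2)/(-w^2 + 7*w + 8)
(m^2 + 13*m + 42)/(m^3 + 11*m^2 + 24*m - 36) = (m + 7)/(m^2 + 5*m - 6)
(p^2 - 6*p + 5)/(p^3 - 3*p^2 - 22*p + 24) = (p - 5)/(p^2 - 2*p - 24)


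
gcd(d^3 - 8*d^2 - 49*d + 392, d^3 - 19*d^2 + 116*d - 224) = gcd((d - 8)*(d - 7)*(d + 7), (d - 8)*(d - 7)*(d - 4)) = d^2 - 15*d + 56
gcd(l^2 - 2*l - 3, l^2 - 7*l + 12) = l - 3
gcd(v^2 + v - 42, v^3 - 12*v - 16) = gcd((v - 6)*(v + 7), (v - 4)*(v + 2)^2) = 1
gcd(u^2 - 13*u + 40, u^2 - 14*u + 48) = u - 8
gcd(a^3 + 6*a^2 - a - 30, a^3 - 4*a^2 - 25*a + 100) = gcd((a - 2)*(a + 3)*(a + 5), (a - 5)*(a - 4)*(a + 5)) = a + 5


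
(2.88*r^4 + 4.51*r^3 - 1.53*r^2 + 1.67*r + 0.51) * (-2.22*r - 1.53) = -6.3936*r^5 - 14.4186*r^4 - 3.5037*r^3 - 1.3665*r^2 - 3.6873*r - 0.7803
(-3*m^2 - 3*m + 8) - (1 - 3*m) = 7 - 3*m^2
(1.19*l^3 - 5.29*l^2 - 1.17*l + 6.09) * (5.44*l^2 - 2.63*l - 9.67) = 6.4736*l^5 - 31.9073*l^4 - 3.9594*l^3 + 87.361*l^2 - 4.7028*l - 58.8903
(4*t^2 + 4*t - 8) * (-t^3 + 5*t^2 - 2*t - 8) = -4*t^5 + 16*t^4 + 20*t^3 - 80*t^2 - 16*t + 64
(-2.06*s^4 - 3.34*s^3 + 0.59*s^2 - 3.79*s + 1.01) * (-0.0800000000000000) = 0.1648*s^4 + 0.2672*s^3 - 0.0472*s^2 + 0.3032*s - 0.0808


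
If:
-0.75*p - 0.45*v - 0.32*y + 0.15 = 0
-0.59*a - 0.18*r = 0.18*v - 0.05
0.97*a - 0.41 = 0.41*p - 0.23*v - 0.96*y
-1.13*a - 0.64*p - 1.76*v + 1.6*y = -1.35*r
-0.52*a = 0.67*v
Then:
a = 0.24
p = 0.18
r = -0.32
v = -0.19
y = 0.31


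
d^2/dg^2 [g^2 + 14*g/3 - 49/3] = 2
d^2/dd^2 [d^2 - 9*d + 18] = 2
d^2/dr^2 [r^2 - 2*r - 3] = 2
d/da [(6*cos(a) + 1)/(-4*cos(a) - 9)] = 50*sin(a)/(4*cos(a) + 9)^2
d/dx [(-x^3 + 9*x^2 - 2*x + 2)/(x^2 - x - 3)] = (-x^4 + 2*x^3 + 2*x^2 - 58*x + 8)/(x^4 - 2*x^3 - 5*x^2 + 6*x + 9)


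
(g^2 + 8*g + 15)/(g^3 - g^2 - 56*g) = (g^2 + 8*g + 15)/(g*(g^2 - g - 56))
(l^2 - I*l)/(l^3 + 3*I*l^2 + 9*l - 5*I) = l/(l^2 + 4*I*l + 5)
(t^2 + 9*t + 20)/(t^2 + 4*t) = (t + 5)/t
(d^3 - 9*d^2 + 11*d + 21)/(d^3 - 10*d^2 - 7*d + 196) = (d^2 - 2*d - 3)/(d^2 - 3*d - 28)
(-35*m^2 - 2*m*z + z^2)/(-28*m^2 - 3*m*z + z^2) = (5*m + z)/(4*m + z)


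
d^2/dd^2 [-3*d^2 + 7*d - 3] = -6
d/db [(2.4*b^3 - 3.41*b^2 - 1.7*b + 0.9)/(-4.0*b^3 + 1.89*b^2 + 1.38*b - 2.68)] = (-9.10400000000001*b^4 - 6.976*b^3 - 9.9888*b^2 + 14.8756*b + 3.314)/(16.0*b^6 - 15.12*b^5 - 7.4679*b^4 + 26.6564*b^3 - 8.226*b^2 - 7.3968*b + 7.1824)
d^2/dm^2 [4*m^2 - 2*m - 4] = 8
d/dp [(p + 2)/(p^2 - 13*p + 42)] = (p^2 - 13*p - (p + 2)*(2*p - 13) + 42)/(p^2 - 13*p + 42)^2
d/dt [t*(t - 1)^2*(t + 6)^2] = 5*t^4 + 40*t^3 + 39*t^2 - 120*t + 36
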